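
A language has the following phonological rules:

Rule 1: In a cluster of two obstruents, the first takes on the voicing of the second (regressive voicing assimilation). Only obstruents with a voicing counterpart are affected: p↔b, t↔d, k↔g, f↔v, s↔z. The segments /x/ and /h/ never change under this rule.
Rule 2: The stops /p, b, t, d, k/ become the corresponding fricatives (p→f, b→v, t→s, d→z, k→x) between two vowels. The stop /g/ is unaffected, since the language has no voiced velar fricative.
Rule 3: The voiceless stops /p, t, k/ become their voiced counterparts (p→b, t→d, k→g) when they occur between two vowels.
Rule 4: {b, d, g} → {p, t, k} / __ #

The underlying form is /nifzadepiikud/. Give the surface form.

Rule 1 (regressive voicing assimilation): /f/ precedes the voiced obstruent /z/, so it voices to [v] by assimilation. /nifzadepiikud/ → nivzadepiikud.
Rule 2 (intervocalic spirantization): /d/ is a stop between vowels /a/ and /e/, so it spirantizes to the fricative [z]. /p/ is a stop between vowels /e/ and /i/, so it spirantizes to the fricative [f]. /k/ is a stop between vowels /i/ and /u/, so it spirantizes to the fricative [x]. /nivzadepiikud/ → nivzazefiixud.
Rule 3 (intervocalic voicing): no segment meets the environment; /nivzazefiixud/ is unchanged.
Rule 4 (final devoicing): /d/ is a voiced stop in word-final position, so it devoices to [t]. /nivzazefiixud/ → nivzazefiixut.

nivzazefiixut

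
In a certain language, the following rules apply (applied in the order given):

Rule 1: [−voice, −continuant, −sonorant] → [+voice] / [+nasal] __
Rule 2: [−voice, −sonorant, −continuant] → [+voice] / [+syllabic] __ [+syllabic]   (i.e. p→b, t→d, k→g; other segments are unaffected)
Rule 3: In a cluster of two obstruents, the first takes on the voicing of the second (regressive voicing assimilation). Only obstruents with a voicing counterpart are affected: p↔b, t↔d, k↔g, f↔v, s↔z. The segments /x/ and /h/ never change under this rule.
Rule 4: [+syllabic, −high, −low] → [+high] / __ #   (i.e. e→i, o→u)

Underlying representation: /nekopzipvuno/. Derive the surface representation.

Rule 1 (post-nasal voicing): no segment meets the environment; /nekopzipvuno/ is unchanged.
Rule 2 (intervocalic voicing): /k/ is a voiceless stop between vowels /e/ and /o/, so it voices to [g]. /nekopzipvuno/ → negopzipvuno.
Rule 3 (regressive voicing assimilation): /p/ precedes the voiced obstruent /z/, so it voices to [b] by assimilation. /p/ precedes the voiced obstruent /v/, so it voices to [b] by assimilation. /negopzipvuno/ → negobzibvuno.
Rule 4 (final vowel raising): /o/ is a mid vowel in word-final position, so it raises to [u]. /negobzibvuno/ → negobzibvunu.

negobzibvunu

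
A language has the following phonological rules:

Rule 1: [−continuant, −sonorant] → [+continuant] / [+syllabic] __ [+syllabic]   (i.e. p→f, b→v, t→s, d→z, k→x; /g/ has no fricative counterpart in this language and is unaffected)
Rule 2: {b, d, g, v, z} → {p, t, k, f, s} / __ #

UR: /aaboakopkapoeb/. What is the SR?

aavoaxopkafoep

Rule 1 (intervocalic spirantization): /b/ is a stop between vowels /a/ and /o/, so it spirantizes to the fricative [v]. /k/ is a stop between vowels /a/ and /o/, so it spirantizes to the fricative [x]. /p/ is a stop between vowels /a/ and /o/, so it spirantizes to the fricative [f]. /aaboakopkapoeb/ → aavoaxopkafoeb.
Rule 2 (final devoicing): /b/ is a voiced obstruent in word-final position, so it devoices to [p]. /aavoaxopkafoeb/ → aavoaxopkafoep.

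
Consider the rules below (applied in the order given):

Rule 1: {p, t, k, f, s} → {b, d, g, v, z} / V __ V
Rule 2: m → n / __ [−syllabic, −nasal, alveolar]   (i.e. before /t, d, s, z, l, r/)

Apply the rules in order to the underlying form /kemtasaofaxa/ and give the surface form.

kentazaovaxa

Rule 1 (intervocalic voicing): /s/ is a voiceless obstruent between vowels /a/ and /a/, so it voices to [z]. /f/ is a voiceless obstruent between vowels /o/ and /a/, so it voices to [v]. /kemtasaofaxa/ → kemtazaovaxa.
Rule 2 (nasal place assimilation): /m/ precedes the alveolar consonant /t/, so it assimilates in place to [n]. /kemtazaovaxa/ → kentazaovaxa.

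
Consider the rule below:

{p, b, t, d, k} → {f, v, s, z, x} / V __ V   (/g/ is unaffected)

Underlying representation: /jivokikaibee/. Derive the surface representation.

jivoxixaivee

/k/ is a stop between vowels /o/ and /i/, so it spirantizes to the fricative [x].
/k/ is a stop between vowels /i/ and /a/, so it spirantizes to the fricative [x].
/b/ is a stop between vowels /i/ and /e/, so it spirantizes to the fricative [v].
Surface form: [jivoxixaivee].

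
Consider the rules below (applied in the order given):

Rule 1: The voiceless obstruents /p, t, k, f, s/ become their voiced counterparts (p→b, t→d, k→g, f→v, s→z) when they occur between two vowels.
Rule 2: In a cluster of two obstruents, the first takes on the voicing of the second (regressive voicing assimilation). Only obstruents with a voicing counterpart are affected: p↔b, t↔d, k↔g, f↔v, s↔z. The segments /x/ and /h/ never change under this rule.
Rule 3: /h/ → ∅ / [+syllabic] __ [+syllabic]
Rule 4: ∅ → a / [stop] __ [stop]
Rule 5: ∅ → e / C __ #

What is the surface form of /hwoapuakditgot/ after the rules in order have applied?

Rule 1 (intervocalic voicing): /p/ is a voiceless obstruent between vowels /a/ and /u/, so it voices to [b]. /hwoapuakditgot/ → hwoabuakditgot.
Rule 2 (regressive voicing assimilation): /k/ precedes the voiced obstruent /d/, so it voices to [g] by assimilation. /t/ precedes the voiced obstruent /g/, so it voices to [d] by assimilation. /hwoabuakditgot/ → hwoabuagdidgot.
Rule 3 (intervocalic h-deletion): no segment meets the environment; /hwoabuagdidgot/ is unchanged.
Rule 4 (stop-cluster a-epenthesis): /g/ and /d/ form a stop–stop cluster, so [a] is inserted between them. /d/ and /g/ form a stop–stop cluster, so [a] is inserted between them. /hwoabuagdidgot/ → hwoabuagadidagot.
Rule 5 (final e-epenthesis): the form ends in the consonant /t/, so [e] is inserted word-finally. /hwoabuagadidagot/ → hwoabuagadidagote.

hwoabuagadidagote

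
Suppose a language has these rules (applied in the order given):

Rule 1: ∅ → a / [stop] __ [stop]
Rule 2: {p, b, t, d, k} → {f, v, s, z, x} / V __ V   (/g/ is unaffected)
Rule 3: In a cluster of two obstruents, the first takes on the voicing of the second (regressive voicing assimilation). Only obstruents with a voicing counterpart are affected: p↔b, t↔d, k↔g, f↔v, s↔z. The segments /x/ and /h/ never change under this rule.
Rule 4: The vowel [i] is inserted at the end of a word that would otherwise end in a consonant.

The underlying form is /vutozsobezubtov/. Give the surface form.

vusossovezuvasovi

Rule 1 (stop-cluster a-epenthesis): /b/ and /t/ form a stop–stop cluster, so [a] is inserted between them. /vutozsobezubtov/ → vutozsobezubatov.
Rule 2 (intervocalic spirantization): /t/ is a stop between vowels /u/ and /o/, so it spirantizes to the fricative [s]. /b/ is a stop between vowels /o/ and /e/, so it spirantizes to the fricative [v]. /b/ is a stop between vowels /u/ and /a/, so it spirantizes to the fricative [v]. /t/ is a stop between vowels /a/ and /o/, so it spirantizes to the fricative [s]. /vutozsobezubatov/ → vusozsovezuvasov.
Rule 3 (regressive voicing assimilation): /z/ precedes the voiceless obstruent /s/, so it devoices to [s] by assimilation. /vusozsovezuvasov/ → vusossovezuvasov.
Rule 4 (final i-epenthesis): the form ends in the consonant /v/, so [i] is inserted word-finally. /vusossovezuvasov/ → vusossovezuvasovi.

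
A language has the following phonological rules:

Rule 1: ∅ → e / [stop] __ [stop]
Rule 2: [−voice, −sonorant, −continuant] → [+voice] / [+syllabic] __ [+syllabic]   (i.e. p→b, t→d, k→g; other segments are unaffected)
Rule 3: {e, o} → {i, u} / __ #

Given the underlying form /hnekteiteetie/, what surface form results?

Rule 1 (stop-cluster e-epenthesis): /k/ and /t/ form a stop–stop cluster, so [e] is inserted between them. /hnekteiteetie/ → hneketeiteetie.
Rule 2 (intervocalic voicing): /k/ is a voiceless stop between vowels /e/ and /e/, so it voices to [g]. /t/ is a voiceless stop between vowels /e/ and /e/, so it voices to [d]. /t/ is a voiceless stop between vowels /i/ and /e/, so it voices to [d]. /t/ is a voiceless stop between vowels /e/ and /i/, so it voices to [d]. /hneketeiteetie/ → hnegedeideedie.
Rule 3 (final vowel raising): /e/ is a mid vowel in word-final position, so it raises to [i]. /hnegedeideedie/ → hnegedeideedii.

hnegedeideedii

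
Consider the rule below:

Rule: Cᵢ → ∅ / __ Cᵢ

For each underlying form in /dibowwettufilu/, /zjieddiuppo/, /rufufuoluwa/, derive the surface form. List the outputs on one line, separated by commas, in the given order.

dibowetufilu, zjiediupo, rufufuoluwa

/dibowwettufilu/: /ww/ is a geminate; the first /w/ deletes. /tt/ is a geminate; the first /t/ deletes. → [dibowetufilu].
/zjieddiuppo/: /dd/ is a geminate; the first /d/ deletes. /pp/ is a geminate; the first /p/ deletes. → [zjiediupo].
/rufufuoluwa/: the rule's environment is not met; surfaces unchanged as [rufufuoluwa].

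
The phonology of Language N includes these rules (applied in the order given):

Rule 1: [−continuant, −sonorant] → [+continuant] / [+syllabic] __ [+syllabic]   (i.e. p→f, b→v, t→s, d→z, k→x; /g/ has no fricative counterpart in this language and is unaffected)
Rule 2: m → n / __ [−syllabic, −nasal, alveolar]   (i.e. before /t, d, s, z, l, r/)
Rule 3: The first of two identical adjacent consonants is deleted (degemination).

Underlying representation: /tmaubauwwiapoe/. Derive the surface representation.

Rule 1 (intervocalic spirantization): /b/ is a stop between vowels /u/ and /a/, so it spirantizes to the fricative [v]. /p/ is a stop between vowels /a/ and /o/, so it spirantizes to the fricative [f]. /tmaubauwwiapoe/ → tmauvauwwiafoe.
Rule 2 (nasal place assimilation): no segment meets the environment; /tmauvauwwiafoe/ is unchanged.
Rule 3 (degemination): /ww/ is a geminate; the first /w/ deletes. /tmauvauwwiafoe/ → tmauvauwiafoe.

tmauvauwiafoe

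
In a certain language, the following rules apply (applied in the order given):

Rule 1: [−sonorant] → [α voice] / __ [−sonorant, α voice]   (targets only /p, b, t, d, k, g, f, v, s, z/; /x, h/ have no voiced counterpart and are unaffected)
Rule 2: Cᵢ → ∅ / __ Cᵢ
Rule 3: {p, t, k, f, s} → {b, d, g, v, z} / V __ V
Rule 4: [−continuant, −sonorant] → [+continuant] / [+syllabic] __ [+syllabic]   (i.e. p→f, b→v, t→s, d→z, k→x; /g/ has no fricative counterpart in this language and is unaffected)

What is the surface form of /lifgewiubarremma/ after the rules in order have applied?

Rule 1 (regressive voicing assimilation): /f/ precedes the voiced obstruent /g/, so it voices to [v] by assimilation. /lifgewiubarremma/ → livgewiubarremma.
Rule 2 (degemination): /rr/ is a geminate; the first /r/ deletes. /mm/ is a geminate; the first /m/ deletes. /livgewiubarremma/ → livgewiubarema.
Rule 3 (intervocalic voicing): no segment meets the environment; /livgewiubarema/ is unchanged.
Rule 4 (intervocalic spirantization): /b/ is a stop between vowels /u/ and /a/, so it spirantizes to the fricative [v]. /livgewiubarema/ → livgewiuvarema.

livgewiuvarema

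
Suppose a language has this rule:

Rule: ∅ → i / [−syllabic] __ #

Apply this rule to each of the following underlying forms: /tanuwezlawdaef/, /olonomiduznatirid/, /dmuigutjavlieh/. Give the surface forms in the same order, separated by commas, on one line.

tanuwezlawdaefi, olonomiduznatiridi, dmuigutjavliehi

/tanuwezlawdaef/: the form ends in the consonant /f/, so [i] is inserted word-finally. → [tanuwezlawdaefi].
/olonomiduznatirid/: the form ends in the consonant /d/, so [i] is inserted word-finally. → [olonomiduznatiridi].
/dmuigutjavlieh/: the form ends in the consonant /h/, so [i] is inserted word-finally. → [dmuigutjavliehi].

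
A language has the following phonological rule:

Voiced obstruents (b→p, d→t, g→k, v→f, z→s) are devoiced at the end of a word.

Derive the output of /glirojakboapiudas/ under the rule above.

No segment of /glirojakboapiudas/ meets the structural description of the rule, so the form surfaces unchanged.

glirojakboapiudas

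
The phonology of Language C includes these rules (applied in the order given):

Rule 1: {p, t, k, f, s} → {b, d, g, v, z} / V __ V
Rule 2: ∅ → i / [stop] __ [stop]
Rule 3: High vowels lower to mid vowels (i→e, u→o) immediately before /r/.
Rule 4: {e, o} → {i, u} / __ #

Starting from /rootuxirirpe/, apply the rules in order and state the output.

rooduxererpi

Rule 1 (intervocalic voicing): /t/ is a voiceless obstruent between vowels /o/ and /u/, so it voices to [d]. /rootuxirirpe/ → rooduxirirpe.
Rule 2 (stop-cluster i-epenthesis): no segment meets the environment; /rooduxirirpe/ is unchanged.
Rule 3 (pre-rhotic lowering): /i/ is a high vowel immediately before /r/, so it lowers to [e]. /i/ is a high vowel immediately before /r/, so it lowers to [e]. /rooduxirirpe/ → rooduxererpe.
Rule 4 (final vowel raising): /e/ is a mid vowel in word-final position, so it raises to [i]. /rooduxererpe/ → rooduxererpi.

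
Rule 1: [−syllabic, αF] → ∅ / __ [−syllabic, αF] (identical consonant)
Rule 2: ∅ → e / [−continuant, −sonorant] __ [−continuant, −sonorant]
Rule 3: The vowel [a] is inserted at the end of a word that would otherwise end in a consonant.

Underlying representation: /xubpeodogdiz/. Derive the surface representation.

xubepeodogediza

Rule 1 (degemination): no segment meets the environment; /xubpeodogdiz/ is unchanged.
Rule 2 (stop-cluster e-epenthesis): /b/ and /p/ form a stop–stop cluster, so [e] is inserted between them. /g/ and /d/ form a stop–stop cluster, so [e] is inserted between them. /xubpeodogdiz/ → xubepeodogediz.
Rule 3 (final a-epenthesis): the form ends in the consonant /z/, so [a] is inserted word-finally. /xubepeodogediz/ → xubepeodogediza.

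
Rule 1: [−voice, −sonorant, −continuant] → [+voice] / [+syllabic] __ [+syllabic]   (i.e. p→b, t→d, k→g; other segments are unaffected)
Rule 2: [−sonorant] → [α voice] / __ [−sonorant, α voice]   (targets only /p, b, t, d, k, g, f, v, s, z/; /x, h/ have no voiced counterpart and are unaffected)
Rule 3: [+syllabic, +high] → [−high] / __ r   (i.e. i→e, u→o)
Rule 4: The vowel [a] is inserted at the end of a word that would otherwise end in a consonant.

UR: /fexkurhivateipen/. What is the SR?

fexkorhivadeibena

Rule 1 (intervocalic voicing): /t/ is a voiceless stop between vowels /a/ and /e/, so it voices to [d]. /p/ is a voiceless stop between vowels /i/ and /e/, so it voices to [b]. /fexkurhivateipen/ → fexkurhivadeiben.
Rule 2 (regressive voicing assimilation): no segment meets the environment; /fexkurhivadeiben/ is unchanged.
Rule 3 (pre-rhotic lowering): /u/ is a high vowel immediately before /r/, so it lowers to [o]. /fexkurhivadeiben/ → fexkorhivadeiben.
Rule 4 (final a-epenthesis): the form ends in the consonant /n/, so [a] is inserted word-finally. /fexkorhivadeiben/ → fexkorhivadeibena.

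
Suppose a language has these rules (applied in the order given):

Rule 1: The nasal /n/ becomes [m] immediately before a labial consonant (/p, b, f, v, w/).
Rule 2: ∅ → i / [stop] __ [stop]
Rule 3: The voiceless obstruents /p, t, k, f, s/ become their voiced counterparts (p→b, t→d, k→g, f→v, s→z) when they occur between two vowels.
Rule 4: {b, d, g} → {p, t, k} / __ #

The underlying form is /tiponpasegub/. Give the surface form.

Rule 1 (nasal place assimilation): /n/ precedes the labial consonant /p/, so it assimilates in place to [m]. /tiponpasegub/ → tipompasegub.
Rule 2 (stop-cluster i-epenthesis): no segment meets the environment; /tipompasegub/ is unchanged.
Rule 3 (intervocalic voicing): /p/ is a voiceless obstruent between vowels /i/ and /o/, so it voices to [b]. /s/ is a voiceless obstruent between vowels /a/ and /e/, so it voices to [z]. /tipompasegub/ → tibompazegub.
Rule 4 (final devoicing): /b/ is a voiced stop in word-final position, so it devoices to [p]. /tibompazegub/ → tibompazegup.

tibompazegup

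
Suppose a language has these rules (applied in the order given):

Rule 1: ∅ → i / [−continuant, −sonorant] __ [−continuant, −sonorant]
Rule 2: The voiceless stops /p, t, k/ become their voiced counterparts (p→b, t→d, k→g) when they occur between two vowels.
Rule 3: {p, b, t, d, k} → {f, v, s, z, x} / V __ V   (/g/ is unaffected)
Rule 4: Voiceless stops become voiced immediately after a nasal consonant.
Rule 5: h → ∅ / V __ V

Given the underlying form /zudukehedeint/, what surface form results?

Rule 1 (stop-cluster i-epenthesis): no segment meets the environment; /zudukehedeint/ is unchanged.
Rule 2 (intervocalic voicing): /k/ is a voiceless stop between vowels /u/ and /e/, so it voices to [g]. /zudukehedeint/ → zudugehedeint.
Rule 3 (intervocalic spirantization): /d/ is a stop between vowels /u/ and /u/, so it spirantizes to the fricative [z]. /d/ is a stop between vowels /e/ and /e/, so it spirantizes to the fricative [z]. /zudugehedeint/ → zuzugehezeint.
Rule 4 (post-nasal voicing): /t/ is a voiceless stop immediately after the nasal /n/, so it voices to [d]. /zuzugehezeint/ → zuzugehezeind.
Rule 5 (intervocalic h-deletion): /h/ occurs between vowels /e/ and /e/, so it deletes. /zuzugehezeind/ → zuzugeezeind.

zuzugeezeind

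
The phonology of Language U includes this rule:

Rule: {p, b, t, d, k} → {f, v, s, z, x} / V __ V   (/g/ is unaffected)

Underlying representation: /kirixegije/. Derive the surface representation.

No segment of /kirixegije/ meets the structural description of the rule, so the form surfaces unchanged.

kirixegije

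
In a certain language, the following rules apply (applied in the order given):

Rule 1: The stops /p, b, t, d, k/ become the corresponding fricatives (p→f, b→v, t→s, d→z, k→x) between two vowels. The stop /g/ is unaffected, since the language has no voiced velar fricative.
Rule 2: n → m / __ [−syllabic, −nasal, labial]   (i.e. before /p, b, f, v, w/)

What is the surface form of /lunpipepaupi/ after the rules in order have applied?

lumpifefaufi

Rule 1 (intervocalic spirantization): /p/ is a stop between vowels /i/ and /e/, so it spirantizes to the fricative [f]. /p/ is a stop between vowels /e/ and /a/, so it spirantizes to the fricative [f]. /p/ is a stop between vowels /u/ and /i/, so it spirantizes to the fricative [f]. /lunpipepaupi/ → lunpifefaufi.
Rule 2 (nasal place assimilation): /n/ precedes the labial consonant /p/, so it assimilates in place to [m]. /lunpifefaufi/ → lumpifefaufi.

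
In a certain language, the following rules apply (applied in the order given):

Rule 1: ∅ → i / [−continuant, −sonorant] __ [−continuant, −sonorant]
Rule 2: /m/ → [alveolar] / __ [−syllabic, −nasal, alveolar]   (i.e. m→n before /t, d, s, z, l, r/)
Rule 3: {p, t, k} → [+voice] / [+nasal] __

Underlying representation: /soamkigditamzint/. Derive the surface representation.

soamgigiditanzind

Rule 1 (stop-cluster i-epenthesis): /g/ and /d/ form a stop–stop cluster, so [i] is inserted between them. /soamkigditamzint/ → soamkigiditamzint.
Rule 2 (nasal place assimilation): /m/ precedes the alveolar consonant /z/, so it assimilates in place to [n]. /soamkigiditamzint/ → soamkigiditanzint.
Rule 3 (post-nasal voicing): /k/ is a voiceless stop immediately after the nasal /m/, so it voices to [g]. /t/ is a voiceless stop immediately after the nasal /n/, so it voices to [d]. /soamkigiditanzint/ → soamgigiditanzind.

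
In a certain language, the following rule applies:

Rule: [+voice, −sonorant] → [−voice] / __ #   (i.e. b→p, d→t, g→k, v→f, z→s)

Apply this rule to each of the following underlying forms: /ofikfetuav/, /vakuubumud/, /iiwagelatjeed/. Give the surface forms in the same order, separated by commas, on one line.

/ofikfetuav/: /v/ is a voiced obstruent in word-final position, so it devoices to [f]. → [ofikfetuaf].
/vakuubumud/: /d/ is a voiced obstruent in word-final position, so it devoices to [t]. → [vakuubumut].
/iiwagelatjeed/: /d/ is a voiced obstruent in word-final position, so it devoices to [t]. → [iiwagelatjeet].

ofikfetuaf, vakuubumut, iiwagelatjeet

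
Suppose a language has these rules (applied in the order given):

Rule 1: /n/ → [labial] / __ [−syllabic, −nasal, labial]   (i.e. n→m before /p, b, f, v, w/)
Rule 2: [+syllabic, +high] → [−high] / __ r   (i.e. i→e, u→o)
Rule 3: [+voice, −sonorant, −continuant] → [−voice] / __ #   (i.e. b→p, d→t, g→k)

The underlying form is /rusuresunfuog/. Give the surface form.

Rule 1 (nasal place assimilation): /n/ precedes the labial consonant /f/, so it assimilates in place to [m]. /rusuresunfuog/ → rusuresumfuog.
Rule 2 (pre-rhotic lowering): /u/ is a high vowel immediately before /r/, so it lowers to [o]. /rusuresumfuog/ → rusoresumfuog.
Rule 3 (final devoicing): /g/ is a voiced stop in word-final position, so it devoices to [k]. /rusoresumfuog/ → rusoresumfuok.

rusoresumfuok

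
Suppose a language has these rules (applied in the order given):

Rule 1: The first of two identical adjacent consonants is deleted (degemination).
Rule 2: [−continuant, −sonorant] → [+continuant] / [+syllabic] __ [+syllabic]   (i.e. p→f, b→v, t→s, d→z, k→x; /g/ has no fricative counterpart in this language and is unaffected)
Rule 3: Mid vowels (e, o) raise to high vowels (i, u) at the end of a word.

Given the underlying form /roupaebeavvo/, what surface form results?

roufaeveavu

Rule 1 (degemination): /vv/ is a geminate; the first /v/ deletes. /roupaebeavvo/ → roupaebeavo.
Rule 2 (intervocalic spirantization): /p/ is a stop between vowels /u/ and /a/, so it spirantizes to the fricative [f]. /b/ is a stop between vowels /e/ and /e/, so it spirantizes to the fricative [v]. /roupaebeavo/ → roufaeveavo.
Rule 3 (final vowel raising): /o/ is a mid vowel in word-final position, so it raises to [u]. /roufaeveavo/ → roufaeveavu.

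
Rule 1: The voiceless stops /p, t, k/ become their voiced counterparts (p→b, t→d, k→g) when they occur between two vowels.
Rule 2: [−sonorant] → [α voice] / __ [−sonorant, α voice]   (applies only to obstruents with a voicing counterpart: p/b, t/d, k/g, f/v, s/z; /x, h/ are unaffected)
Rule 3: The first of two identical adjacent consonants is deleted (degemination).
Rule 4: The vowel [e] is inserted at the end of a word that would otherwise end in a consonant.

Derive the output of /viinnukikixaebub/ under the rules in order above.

Rule 1 (intervocalic voicing): /k/ is a voiceless stop between vowels /u/ and /i/, so it voices to [g]. /k/ is a voiceless stop between vowels /i/ and /i/, so it voices to [g]. /viinnukikixaebub/ → viinnugigixaebub.
Rule 2 (regressive voicing assimilation): no segment meets the environment; /viinnugigixaebub/ is unchanged.
Rule 3 (degemination): /nn/ is a geminate; the first /n/ deletes. /viinnugigixaebub/ → viinugigixaebub.
Rule 4 (final e-epenthesis): the form ends in the consonant /b/, so [e] is inserted word-finally. /viinugigixaebub/ → viinugigixaebube.

viinugigixaebube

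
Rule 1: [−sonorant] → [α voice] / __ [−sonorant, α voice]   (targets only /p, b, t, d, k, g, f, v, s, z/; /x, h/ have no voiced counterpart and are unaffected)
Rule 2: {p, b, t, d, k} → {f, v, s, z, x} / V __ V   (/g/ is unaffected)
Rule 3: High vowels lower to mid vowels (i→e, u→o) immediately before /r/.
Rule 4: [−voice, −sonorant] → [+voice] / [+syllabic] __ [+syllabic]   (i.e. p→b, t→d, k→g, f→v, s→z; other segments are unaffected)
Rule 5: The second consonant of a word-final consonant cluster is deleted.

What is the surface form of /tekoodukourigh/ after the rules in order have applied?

Rule 1 (regressive voicing assimilation): /g/ precedes the voiceless obstruent /h/, so it devoices to [k] by assimilation. /tekoodukourigh/ → tekoodukourikh.
Rule 2 (intervocalic spirantization): /k/ is a stop between vowels /e/ and /o/, so it spirantizes to the fricative [x]. /d/ is a stop between vowels /o/ and /u/, so it spirantizes to the fricative [z]. /k/ is a stop between vowels /u/ and /o/, so it spirantizes to the fricative [x]. /tekoodukourikh/ → texoozuxourikh.
Rule 3 (pre-rhotic lowering): /u/ is a high vowel immediately before /r/, so it lowers to [o]. /texoozuxourikh/ → texoozuxoorikh.
Rule 4 (intervocalic voicing): no segment meets the environment; /texoozuxoorikh/ is unchanged.
Rule 5 (final cluster simplification): /h/ is the second consonant of a word-final cluster /kh/, so it deletes. /texoozuxoorikh/ → texoozuxoorik.

texoozuxoorik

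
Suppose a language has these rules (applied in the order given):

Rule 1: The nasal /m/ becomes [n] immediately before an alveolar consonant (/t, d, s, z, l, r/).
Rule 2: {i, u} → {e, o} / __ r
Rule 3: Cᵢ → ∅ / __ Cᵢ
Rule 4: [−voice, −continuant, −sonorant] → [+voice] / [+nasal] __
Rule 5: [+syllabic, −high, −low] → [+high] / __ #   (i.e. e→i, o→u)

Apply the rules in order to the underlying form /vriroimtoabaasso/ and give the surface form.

vreroindoabaasu

Rule 1 (nasal place assimilation): /m/ precedes the alveolar consonant /t/, so it assimilates in place to [n]. /vriroimtoabaasso/ → vrirointoabaasso.
Rule 2 (pre-rhotic lowering): /i/ is a high vowel immediately before /r/, so it lowers to [e]. /vrirointoabaasso/ → vrerointoabaasso.
Rule 3 (degemination): /ss/ is a geminate; the first /s/ deletes. /vrerointoabaasso/ → vrerointoabaaso.
Rule 4 (post-nasal voicing): /t/ is a voiceless stop immediately after the nasal /n/, so it voices to [d]. /vrerointoabaaso/ → vreroindoabaaso.
Rule 5 (final vowel raising): /o/ is a mid vowel in word-final position, so it raises to [u]. /vreroindoabaaso/ → vreroindoabaasu.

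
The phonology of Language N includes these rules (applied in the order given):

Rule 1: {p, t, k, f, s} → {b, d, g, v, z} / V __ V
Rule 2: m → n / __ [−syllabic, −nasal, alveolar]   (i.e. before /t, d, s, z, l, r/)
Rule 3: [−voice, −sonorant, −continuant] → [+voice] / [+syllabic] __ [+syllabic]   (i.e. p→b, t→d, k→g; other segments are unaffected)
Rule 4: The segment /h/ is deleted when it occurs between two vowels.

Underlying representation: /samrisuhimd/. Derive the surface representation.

Rule 1 (intervocalic voicing): /s/ is a voiceless obstruent between vowels /i/ and /u/, so it voices to [z]. /samrisuhimd/ → samrizuhimd.
Rule 2 (nasal place assimilation): /m/ precedes the alveolar consonant /r/, so it assimilates in place to [n]. /m/ precedes the alveolar consonant /d/, so it assimilates in place to [n]. /samrizuhimd/ → sanrizuhind.
Rule 3 (intervocalic voicing): no segment meets the environment; /sanrizuhind/ is unchanged.
Rule 4 (intervocalic h-deletion): /h/ occurs between vowels /u/ and /i/, so it deletes. /sanrizuhind/ → sanrizuind.

sanrizuind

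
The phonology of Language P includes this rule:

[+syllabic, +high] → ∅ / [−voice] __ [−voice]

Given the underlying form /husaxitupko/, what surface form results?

/u/ is a high vowel flanked by voiceless consonants /h/ and /s/, so it deletes.
/i/ is a high vowel flanked by voiceless consonants /x/ and /t/, so it deletes.
/u/ is a high vowel flanked by voiceless consonants /t/ and /p/, so it deletes.
Surface form: [hsaxtpko].

hsaxtpko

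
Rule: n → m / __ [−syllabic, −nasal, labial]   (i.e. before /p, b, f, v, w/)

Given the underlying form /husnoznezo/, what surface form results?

husnoznezo

No segment of /husnoznezo/ meets the structural description of the rule, so the form surfaces unchanged.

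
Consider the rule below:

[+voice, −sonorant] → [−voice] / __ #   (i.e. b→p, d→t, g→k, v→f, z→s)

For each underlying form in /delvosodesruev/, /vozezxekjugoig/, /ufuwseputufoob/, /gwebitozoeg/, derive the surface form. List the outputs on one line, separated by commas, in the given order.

/delvosodesruev/: /v/ is a voiced obstruent in word-final position, so it devoices to [f]. → [delvosodesruef].
/vozezxekjugoig/: /g/ is a voiced obstruent in word-final position, so it devoices to [k]. → [vozezxekjugoik].
/ufuwseputufoob/: /b/ is a voiced obstruent in word-final position, so it devoices to [p]. → [ufuwseputufoop].
/gwebitozoeg/: /g/ is a voiced obstruent in word-final position, so it devoices to [k]. → [gwebitozoek].

delvosodesruef, vozezxekjugoik, ufuwseputufoop, gwebitozoek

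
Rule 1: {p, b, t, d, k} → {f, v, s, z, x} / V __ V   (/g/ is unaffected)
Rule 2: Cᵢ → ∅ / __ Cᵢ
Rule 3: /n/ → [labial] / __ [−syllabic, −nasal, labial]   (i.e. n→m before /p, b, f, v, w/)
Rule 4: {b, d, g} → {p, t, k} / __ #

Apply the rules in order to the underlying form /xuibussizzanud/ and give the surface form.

xuivusizanut

Rule 1 (intervocalic spirantization): /b/ is a stop between vowels /i/ and /u/, so it spirantizes to the fricative [v]. /xuibussizzanud/ → xuivussizzanud.
Rule 2 (degemination): /ss/ is a geminate; the first /s/ deletes. /zz/ is a geminate; the first /z/ deletes. /xuivussizzanud/ → xuivusizanud.
Rule 3 (nasal place assimilation): no segment meets the environment; /xuivusizanud/ is unchanged.
Rule 4 (final devoicing): /d/ is a voiced stop in word-final position, so it devoices to [t]. /xuivusizanud/ → xuivusizanut.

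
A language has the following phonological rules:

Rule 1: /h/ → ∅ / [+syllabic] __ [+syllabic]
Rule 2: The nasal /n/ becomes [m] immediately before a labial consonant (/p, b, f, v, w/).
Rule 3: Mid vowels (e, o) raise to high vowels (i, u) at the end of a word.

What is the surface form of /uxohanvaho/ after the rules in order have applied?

uxoamvau

Rule 1 (intervocalic h-deletion): /h/ occurs between vowels /o/ and /a/, so it deletes. /h/ occurs between vowels /a/ and /o/, so it deletes. /uxohanvaho/ → uxoanvao.
Rule 2 (nasal place assimilation): /n/ precedes the labial consonant /v/, so it assimilates in place to [m]. /uxoanvao/ → uxoamvao.
Rule 3 (final vowel raising): /o/ is a mid vowel in word-final position, so it raises to [u]. /uxoamvao/ → uxoamvau.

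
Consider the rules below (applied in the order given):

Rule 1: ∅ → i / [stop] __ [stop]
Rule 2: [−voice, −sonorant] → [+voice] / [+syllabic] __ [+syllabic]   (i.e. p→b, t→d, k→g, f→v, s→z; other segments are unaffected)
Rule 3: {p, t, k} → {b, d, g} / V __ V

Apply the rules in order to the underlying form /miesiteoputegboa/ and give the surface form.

miezideobudegiboa

Rule 1 (stop-cluster i-epenthesis): /g/ and /b/ form a stop–stop cluster, so [i] is inserted between them. /miesiteoputegboa/ → miesiteoputegiboa.
Rule 2 (intervocalic voicing): /s/ is a voiceless obstruent between vowels /e/ and /i/, so it voices to [z]. /t/ is a voiceless obstruent between vowels /i/ and /e/, so it voices to [d]. /p/ is a voiceless obstruent between vowels /o/ and /u/, so it voices to [b]. /t/ is a voiceless obstruent between vowels /u/ and /e/, so it voices to [d]. /miesiteoputegiboa/ → miezideobudegiboa.
Rule 3 (intervocalic voicing): no segment meets the environment; /miezideobudegiboa/ is unchanged.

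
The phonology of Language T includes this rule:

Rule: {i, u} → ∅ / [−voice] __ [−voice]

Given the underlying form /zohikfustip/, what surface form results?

zohkfstp

/i/ is a high vowel flanked by voiceless consonants /h/ and /k/, so it deletes.
/u/ is a high vowel flanked by voiceless consonants /f/ and /s/, so it deletes.
/i/ is a high vowel flanked by voiceless consonants /t/ and /p/, so it deletes.
Surface form: [zohkfstp].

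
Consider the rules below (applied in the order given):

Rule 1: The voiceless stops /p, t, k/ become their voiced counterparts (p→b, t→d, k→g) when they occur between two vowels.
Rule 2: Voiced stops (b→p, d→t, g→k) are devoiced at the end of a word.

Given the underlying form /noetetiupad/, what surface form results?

noedediubat

Rule 1 (intervocalic voicing): /t/ is a voiceless stop between vowels /e/ and /e/, so it voices to [d]. /t/ is a voiceless stop between vowels /e/ and /i/, so it voices to [d]. /p/ is a voiceless stop between vowels /u/ and /a/, so it voices to [b]. /noetetiupad/ → noedediubad.
Rule 2 (final devoicing): /d/ is a voiced stop in word-final position, so it devoices to [t]. /noedediubad/ → noedediubat.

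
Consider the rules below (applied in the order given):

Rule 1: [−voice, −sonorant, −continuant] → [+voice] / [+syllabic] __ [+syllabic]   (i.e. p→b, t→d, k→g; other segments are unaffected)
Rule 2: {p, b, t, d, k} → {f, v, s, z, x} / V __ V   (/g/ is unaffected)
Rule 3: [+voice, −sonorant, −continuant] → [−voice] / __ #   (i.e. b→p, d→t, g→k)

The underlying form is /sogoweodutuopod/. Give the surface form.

sogoweozuzuovot

Rule 1 (intervocalic voicing): /t/ is a voiceless stop between vowels /u/ and /u/, so it voices to [d]. /p/ is a voiceless stop between vowels /o/ and /o/, so it voices to [b]. /sogoweodutuopod/ → sogoweoduduobod.
Rule 2 (intervocalic spirantization): /d/ is a stop between vowels /o/ and /u/, so it spirantizes to the fricative [z]. /d/ is a stop between vowels /u/ and /u/, so it spirantizes to the fricative [z]. /b/ is a stop between vowels /o/ and /o/, so it spirantizes to the fricative [v]. /sogoweoduduobod/ → sogoweozuzuovod.
Rule 3 (final devoicing): /d/ is a voiced stop in word-final position, so it devoices to [t]. /sogoweozuzuovod/ → sogoweozuzuovot.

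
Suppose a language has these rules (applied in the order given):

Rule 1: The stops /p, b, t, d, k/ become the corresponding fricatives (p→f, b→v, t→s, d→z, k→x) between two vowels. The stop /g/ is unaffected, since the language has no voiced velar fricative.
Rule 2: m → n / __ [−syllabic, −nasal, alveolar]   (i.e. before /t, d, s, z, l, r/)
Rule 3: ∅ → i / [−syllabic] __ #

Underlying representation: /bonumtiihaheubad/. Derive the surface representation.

bonuntiihaheuvadi

Rule 1 (intervocalic spirantization): /b/ is a stop between vowels /u/ and /a/, so it spirantizes to the fricative [v]. /bonumtiihaheubad/ → bonumtiihaheuvad.
Rule 2 (nasal place assimilation): /m/ precedes the alveolar consonant /t/, so it assimilates in place to [n]. /bonumtiihaheuvad/ → bonuntiihaheuvad.
Rule 3 (final i-epenthesis): the form ends in the consonant /d/, so [i] is inserted word-finally. /bonuntiihaheuvad/ → bonuntiihaheuvadi.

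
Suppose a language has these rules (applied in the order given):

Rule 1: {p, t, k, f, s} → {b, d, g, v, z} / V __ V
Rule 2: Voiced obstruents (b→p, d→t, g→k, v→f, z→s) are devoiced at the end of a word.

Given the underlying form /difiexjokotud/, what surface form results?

diviexjogodut

Rule 1 (intervocalic voicing): /f/ is a voiceless obstruent between vowels /i/ and /i/, so it voices to [v]. /k/ is a voiceless obstruent between vowels /o/ and /o/, so it voices to [g]. /t/ is a voiceless obstruent between vowels /o/ and /u/, so it voices to [d]. /difiexjokotud/ → diviexjogodud.
Rule 2 (final devoicing): /d/ is a voiced obstruent in word-final position, so it devoices to [t]. /diviexjogodud/ → diviexjogodut.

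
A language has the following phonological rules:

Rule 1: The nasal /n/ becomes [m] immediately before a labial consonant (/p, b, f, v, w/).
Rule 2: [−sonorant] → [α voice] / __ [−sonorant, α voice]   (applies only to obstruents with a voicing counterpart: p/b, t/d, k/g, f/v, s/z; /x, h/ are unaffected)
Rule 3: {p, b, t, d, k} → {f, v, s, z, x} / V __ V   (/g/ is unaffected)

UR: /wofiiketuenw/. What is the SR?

Rule 1 (nasal place assimilation): /n/ precedes the labial consonant /w/, so it assimilates in place to [m]. /wofiiketuenw/ → wofiiketuemw.
Rule 2 (regressive voicing assimilation): no segment meets the environment; /wofiiketuemw/ is unchanged.
Rule 3 (intervocalic spirantization): /k/ is a stop between vowels /i/ and /e/, so it spirantizes to the fricative [x]. /t/ is a stop between vowels /e/ and /u/, so it spirantizes to the fricative [s]. /wofiiketuemw/ → wofiixesuemw.

wofiixesuemw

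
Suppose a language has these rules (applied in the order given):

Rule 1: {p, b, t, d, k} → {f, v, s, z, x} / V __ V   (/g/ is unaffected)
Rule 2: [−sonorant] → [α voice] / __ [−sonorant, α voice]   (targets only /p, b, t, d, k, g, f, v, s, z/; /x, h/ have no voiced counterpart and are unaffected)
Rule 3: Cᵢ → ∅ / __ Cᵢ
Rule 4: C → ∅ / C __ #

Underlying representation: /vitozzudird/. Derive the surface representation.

visozuzir

Rule 1 (intervocalic spirantization): /t/ is a stop between vowels /i/ and /o/, so it spirantizes to the fricative [s]. /d/ is a stop between vowels /u/ and /i/, so it spirantizes to the fricative [z]. /vitozzudird/ → visozzuzird.
Rule 2 (regressive voicing assimilation): no segment meets the environment; /visozzuzird/ is unchanged.
Rule 3 (degemination): /zz/ is a geminate; the first /z/ deletes. /visozzuzird/ → visozuzird.
Rule 4 (final cluster simplification): /d/ is the second consonant of a word-final cluster /rd/, so it deletes. /visozuzird/ → visozuzir.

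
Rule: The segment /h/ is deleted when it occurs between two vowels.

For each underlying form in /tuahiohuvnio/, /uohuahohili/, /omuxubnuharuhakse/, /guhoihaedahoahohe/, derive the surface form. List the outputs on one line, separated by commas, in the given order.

/tuahiohuvnio/: /h/ occurs between vowels /a/ and /i/, so it deletes. /h/ occurs between vowels /o/ and /u/, so it deletes. → [tuaiouvnio].
/uohuahohili/: /h/ occurs between vowels /o/ and /u/, so it deletes. /h/ occurs between vowels /a/ and /o/, so it deletes. /h/ occurs between vowels /o/ and /i/, so it deletes. → [uouaoili].
/omuxubnuharuhakse/: /h/ occurs between vowels /u/ and /a/, so it deletes. /h/ occurs between vowels /u/ and /a/, so it deletes. → [omuxubnuaruakse].
/guhoihaedahoahohe/: /h/ occurs between vowels /u/ and /o/, so it deletes. /h/ occurs between vowels /i/ and /a/, so it deletes. /h/ occurs between vowels /a/ and /o/, so it deletes. /h/ occurs between vowels /a/ and /o/, so it deletes. /h/ occurs between vowels /o/ and /e/, so it deletes. → [guoiaedaoaoe].

tuaiouvnio, uouaoili, omuxubnuaruakse, guoiaedaoaoe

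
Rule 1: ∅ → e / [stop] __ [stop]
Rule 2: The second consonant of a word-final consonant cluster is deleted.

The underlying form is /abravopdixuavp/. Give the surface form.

abravopedixuav

Rule 1 (stop-cluster e-epenthesis): /p/ and /d/ form a stop–stop cluster, so [e] is inserted between them. /abravopdixuavp/ → abravopedixuavp.
Rule 2 (final cluster simplification): /p/ is the second consonant of a word-final cluster /vp/, so it deletes. /abravopedixuavp/ → abravopedixuav.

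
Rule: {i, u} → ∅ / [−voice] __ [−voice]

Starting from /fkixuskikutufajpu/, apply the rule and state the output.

fkxskktfajpu

/i/ is a high vowel flanked by voiceless consonants /k/ and /x/, so it deletes.
/u/ is a high vowel flanked by voiceless consonants /x/ and /s/, so it deletes.
/i/ is a high vowel flanked by voiceless consonants /k/ and /k/, so it deletes.
/u/ is a high vowel flanked by voiceless consonants /k/ and /t/, so it deletes.
/u/ is a high vowel flanked by voiceless consonants /t/ and /f/, so it deletes.
Surface form: [fkxskktfajpu].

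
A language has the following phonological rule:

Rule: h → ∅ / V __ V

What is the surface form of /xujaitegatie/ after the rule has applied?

xujaitegatie

No segment of /xujaitegatie/ meets the structural description of the rule, so the form surfaces unchanged.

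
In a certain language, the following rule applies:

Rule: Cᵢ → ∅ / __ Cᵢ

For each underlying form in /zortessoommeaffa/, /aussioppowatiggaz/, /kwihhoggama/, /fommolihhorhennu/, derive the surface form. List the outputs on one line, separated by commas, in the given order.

zortesoomeafa, ausiopowatigaz, kwihogama, fomolihorhenu

/zortessoommeaffa/: /ss/ is a geminate; the first /s/ deletes. /mm/ is a geminate; the first /m/ deletes. /ff/ is a geminate; the first /f/ deletes. → [zortesoomeafa].
/aussioppowatiggaz/: /ss/ is a geminate; the first /s/ deletes. /pp/ is a geminate; the first /p/ deletes. /gg/ is a geminate; the first /g/ deletes. → [ausiopowatigaz].
/kwihhoggama/: /hh/ is a geminate; the first /h/ deletes. /gg/ is a geminate; the first /g/ deletes. → [kwihogama].
/fommolihhorhennu/: /mm/ is a geminate; the first /m/ deletes. /hh/ is a geminate; the first /h/ deletes. /nn/ is a geminate; the first /n/ deletes. → [fomolihorhenu].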